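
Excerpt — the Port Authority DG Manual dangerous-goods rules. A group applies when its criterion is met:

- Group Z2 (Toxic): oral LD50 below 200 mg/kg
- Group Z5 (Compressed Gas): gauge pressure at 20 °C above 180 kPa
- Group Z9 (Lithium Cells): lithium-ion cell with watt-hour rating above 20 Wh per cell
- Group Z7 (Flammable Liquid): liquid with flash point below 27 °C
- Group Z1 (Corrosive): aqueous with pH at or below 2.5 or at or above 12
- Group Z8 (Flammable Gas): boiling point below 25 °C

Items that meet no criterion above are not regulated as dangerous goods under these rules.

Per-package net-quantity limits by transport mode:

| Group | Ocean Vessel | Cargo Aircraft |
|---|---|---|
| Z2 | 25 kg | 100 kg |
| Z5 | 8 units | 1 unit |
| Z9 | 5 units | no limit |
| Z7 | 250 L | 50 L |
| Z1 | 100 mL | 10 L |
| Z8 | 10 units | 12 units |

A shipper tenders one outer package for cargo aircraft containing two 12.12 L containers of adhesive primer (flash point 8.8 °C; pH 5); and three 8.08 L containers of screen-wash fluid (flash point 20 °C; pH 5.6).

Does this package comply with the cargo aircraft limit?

The adhesive primer has flash point 8.8 °C, which is < 27 °C, so it is Group Z7 (Flammable Liquid).
Screen-wash fluid: flash point 20 °C < 27 °C → Group Z7 (Flammable Liquid).
Group Z7 net quantity: (two 12.12 L containers = 24.24 L) + (three 8.08 L containers = 24.24 L) = 48.48 L.
That is within the Group Z7 cargo aircraft limit of 50 L.

Yes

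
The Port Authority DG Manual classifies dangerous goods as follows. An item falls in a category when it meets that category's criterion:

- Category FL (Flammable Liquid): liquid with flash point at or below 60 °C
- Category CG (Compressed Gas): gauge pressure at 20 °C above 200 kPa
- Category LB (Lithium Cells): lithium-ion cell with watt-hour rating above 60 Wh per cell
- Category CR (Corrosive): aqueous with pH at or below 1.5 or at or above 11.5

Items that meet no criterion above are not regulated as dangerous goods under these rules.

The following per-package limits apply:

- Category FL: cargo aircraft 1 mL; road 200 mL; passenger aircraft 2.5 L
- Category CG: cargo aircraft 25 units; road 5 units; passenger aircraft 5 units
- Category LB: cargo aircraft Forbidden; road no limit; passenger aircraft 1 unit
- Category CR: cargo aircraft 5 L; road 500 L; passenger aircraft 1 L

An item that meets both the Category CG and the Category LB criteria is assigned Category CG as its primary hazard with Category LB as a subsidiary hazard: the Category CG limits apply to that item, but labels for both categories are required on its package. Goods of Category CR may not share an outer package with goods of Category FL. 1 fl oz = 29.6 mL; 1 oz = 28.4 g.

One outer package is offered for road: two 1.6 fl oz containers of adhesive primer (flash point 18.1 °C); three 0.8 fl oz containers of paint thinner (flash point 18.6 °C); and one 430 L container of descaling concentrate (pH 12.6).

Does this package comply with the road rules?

With flash point 18.1 °C (≤ 60 °C), the adhesive primer falls in Category FL.
With flash point 18.6 °C (≤ 60 °C), the paint thinner falls in Category FL.
Descaling concentrate: pH 12.6 ≥ 11.5 → Category CR (Corrosive).
Category CR quantity: 430 L.
430 L is within the road limit of 500 L for Category CR.
Category FL net quantity: (two 1.6 fl oz containers = 94.72 mL) + (three 0.8 fl oz containers = 71.04 mL) = 165.76 mL.
165.76 mL is within the road limit of 200 mL for Category FL.
Category CR and Category FL may not share an outer package.

No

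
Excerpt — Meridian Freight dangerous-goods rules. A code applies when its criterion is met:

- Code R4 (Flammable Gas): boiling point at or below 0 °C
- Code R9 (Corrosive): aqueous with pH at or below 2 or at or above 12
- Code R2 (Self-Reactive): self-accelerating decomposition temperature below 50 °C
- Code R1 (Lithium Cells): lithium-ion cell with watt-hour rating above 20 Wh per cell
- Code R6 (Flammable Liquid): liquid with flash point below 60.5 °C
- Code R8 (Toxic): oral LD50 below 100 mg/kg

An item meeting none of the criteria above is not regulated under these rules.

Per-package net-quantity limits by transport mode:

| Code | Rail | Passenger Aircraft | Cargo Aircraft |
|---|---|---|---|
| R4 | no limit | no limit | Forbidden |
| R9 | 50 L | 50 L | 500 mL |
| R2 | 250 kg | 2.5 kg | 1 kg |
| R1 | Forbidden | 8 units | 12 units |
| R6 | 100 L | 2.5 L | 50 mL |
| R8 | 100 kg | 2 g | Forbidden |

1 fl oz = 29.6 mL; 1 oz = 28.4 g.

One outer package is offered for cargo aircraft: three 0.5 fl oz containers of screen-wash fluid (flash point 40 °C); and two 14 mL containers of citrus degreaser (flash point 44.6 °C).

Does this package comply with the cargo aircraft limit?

No

Screen-wash fluid: flash point 40 °C < 60.5 °C → Code R6 (Flammable Liquid).
With flash point 44.6 °C (< 60.5 °C), the citrus degreaser falls in Code R6.
Code R6 net quantity: (three 0.5 fl oz containers = 44.4 mL) + (two 14 mL containers = 28 mL) = 72.4 mL.
72.4 mL > 50 mL (cargo aircraft limit, Code R6) — over the limit.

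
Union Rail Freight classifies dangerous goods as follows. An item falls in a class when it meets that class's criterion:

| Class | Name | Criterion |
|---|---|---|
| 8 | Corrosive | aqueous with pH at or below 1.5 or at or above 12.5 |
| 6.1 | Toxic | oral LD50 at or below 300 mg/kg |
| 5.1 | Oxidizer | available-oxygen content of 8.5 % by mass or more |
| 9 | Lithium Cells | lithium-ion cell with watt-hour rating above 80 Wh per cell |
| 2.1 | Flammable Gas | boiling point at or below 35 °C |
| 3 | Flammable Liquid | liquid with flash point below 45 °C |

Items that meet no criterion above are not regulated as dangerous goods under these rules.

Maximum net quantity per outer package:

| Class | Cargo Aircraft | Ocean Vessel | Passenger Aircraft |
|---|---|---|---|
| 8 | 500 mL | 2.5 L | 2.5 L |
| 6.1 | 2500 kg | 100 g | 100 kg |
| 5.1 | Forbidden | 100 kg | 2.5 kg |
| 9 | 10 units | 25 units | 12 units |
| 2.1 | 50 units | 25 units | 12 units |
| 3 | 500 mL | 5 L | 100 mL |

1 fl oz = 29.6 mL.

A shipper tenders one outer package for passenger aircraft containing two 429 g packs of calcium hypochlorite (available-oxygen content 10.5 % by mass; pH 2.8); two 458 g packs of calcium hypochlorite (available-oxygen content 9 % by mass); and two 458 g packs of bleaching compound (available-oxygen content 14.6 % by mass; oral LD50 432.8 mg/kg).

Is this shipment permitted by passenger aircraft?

No

Calcium hypochlorite: available-oxygen content 10.5 % by mass ≥ 8.5 % by mass → Class 5.1 (Oxidizer).
With available-oxygen content 9 % by mass (≥ 8.5 % by mass), the calcium hypochlorite falls in Class 5.1.
Available-oxygen content 14.6 % by mass meets the Class 5.1 criterion (Oxidizer), so the bleaching compound is Class 5.1.
Class 5.1 net quantity: (two 429 g packs = 858 g) + (two 458 g packs = 916 g) + (two 458 g packs = 916 g) = 2.69 kg.
That exceeds the Class 5.1 passenger aircraft limit of 2.5 kg.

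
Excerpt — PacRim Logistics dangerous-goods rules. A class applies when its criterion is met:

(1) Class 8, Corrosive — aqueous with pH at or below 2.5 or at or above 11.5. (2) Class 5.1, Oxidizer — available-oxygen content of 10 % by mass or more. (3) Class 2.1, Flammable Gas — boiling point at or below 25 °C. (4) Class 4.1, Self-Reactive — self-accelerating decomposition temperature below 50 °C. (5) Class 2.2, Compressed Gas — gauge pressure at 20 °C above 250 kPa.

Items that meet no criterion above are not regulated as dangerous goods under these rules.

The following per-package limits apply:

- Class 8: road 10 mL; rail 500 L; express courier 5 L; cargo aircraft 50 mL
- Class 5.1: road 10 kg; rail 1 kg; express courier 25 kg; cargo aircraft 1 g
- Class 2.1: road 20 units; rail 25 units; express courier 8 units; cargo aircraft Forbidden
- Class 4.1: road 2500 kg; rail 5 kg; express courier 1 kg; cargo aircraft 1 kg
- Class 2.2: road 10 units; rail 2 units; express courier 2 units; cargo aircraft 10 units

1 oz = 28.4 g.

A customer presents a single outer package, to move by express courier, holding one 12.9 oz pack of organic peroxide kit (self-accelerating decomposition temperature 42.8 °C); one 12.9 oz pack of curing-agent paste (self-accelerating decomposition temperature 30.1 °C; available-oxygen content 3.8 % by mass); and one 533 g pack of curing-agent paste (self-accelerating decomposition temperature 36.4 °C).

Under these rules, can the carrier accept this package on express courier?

Self-accelerating decomposition temperature 42.8 °C meets the Class 4.1 criterion (Self-Reactive), so the organic peroxide kit is Class 4.1.
Curing-agent paste: self-accelerating decomposition temperature 30.1 °C < 50 °C → Class 4.1 (Self-Reactive).
Self-accelerating decomposition temperature 36.4 °C meets the Class 4.1 criterion (Self-Reactive), so the curing-agent paste is Class 4.1.
Total Class 4.1: (one 12.9 oz pack = 366.36 g) + (one 12.9 oz pack = 366.36 g) + 533 g = 1265.72 g.
1265.72 g exceeds the express courier limit of 1 kg for Class 4.1.

No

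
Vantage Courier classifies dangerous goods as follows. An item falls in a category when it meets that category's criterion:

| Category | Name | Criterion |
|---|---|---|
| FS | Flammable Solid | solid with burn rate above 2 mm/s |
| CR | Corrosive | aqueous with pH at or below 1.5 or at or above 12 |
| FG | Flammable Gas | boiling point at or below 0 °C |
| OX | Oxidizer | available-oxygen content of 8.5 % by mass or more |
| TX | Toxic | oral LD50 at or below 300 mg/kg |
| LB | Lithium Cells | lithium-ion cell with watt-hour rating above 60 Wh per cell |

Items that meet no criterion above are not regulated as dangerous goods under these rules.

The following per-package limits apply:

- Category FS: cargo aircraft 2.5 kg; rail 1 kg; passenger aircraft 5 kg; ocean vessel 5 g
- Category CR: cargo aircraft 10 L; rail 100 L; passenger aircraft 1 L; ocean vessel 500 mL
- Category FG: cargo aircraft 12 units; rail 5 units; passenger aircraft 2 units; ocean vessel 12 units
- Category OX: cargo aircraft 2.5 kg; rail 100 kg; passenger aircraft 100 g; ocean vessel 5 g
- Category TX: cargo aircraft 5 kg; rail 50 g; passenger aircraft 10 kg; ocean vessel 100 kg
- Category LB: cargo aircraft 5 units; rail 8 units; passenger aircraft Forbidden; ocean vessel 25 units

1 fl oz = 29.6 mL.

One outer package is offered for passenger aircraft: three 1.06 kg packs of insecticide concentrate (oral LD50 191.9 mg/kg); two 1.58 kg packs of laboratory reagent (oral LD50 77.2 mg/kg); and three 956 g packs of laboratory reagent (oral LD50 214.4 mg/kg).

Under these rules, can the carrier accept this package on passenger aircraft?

Oral LD50 191.9 mg/kg meets the Category TX criterion (Toxic), so the insecticide concentrate is Category TX.
Laboratory reagent: oral LD50 77.2 mg/kg ≤ 300 mg/kg → Category TX (Toxic).
With oral LD50 214.4 mg/kg (≤ 300 mg/kg), the laboratory reagent falls in Category TX.
Category TX net quantity: (three 1.06 kg packs = 3.18 kg) + (two 1.58 kg packs = 3.16 kg) + (three 956 g packs = 2.868 kg) = 9.208 kg.
9.208 kg is within the passenger aircraft limit of 10 kg for Category TX.

Yes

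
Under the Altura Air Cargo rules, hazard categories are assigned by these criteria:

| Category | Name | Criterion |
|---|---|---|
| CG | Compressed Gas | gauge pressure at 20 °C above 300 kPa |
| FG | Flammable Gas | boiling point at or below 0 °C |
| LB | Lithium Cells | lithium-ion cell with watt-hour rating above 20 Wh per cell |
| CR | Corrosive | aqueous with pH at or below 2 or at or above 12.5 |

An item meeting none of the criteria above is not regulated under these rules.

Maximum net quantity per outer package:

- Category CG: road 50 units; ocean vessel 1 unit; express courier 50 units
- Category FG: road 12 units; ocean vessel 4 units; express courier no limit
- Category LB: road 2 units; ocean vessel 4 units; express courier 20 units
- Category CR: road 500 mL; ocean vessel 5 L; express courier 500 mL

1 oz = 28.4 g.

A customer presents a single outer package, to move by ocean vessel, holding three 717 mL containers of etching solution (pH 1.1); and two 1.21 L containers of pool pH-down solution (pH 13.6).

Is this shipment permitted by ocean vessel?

Yes

With pH 1.1 (≤ 2), the etching solution falls in Category CR.
The pool pH-down solution has pH 13.6, which is ≥ 12.5, so it is Category CR (Corrosive).
Total Category CR: (three 717 mL containers = 2.151 L) + (two 1.21 L containers = 2.42 L) = 4.571 L.
4.571 L ≤ 5 L (ocean vessel limit, Category CR) — within limit.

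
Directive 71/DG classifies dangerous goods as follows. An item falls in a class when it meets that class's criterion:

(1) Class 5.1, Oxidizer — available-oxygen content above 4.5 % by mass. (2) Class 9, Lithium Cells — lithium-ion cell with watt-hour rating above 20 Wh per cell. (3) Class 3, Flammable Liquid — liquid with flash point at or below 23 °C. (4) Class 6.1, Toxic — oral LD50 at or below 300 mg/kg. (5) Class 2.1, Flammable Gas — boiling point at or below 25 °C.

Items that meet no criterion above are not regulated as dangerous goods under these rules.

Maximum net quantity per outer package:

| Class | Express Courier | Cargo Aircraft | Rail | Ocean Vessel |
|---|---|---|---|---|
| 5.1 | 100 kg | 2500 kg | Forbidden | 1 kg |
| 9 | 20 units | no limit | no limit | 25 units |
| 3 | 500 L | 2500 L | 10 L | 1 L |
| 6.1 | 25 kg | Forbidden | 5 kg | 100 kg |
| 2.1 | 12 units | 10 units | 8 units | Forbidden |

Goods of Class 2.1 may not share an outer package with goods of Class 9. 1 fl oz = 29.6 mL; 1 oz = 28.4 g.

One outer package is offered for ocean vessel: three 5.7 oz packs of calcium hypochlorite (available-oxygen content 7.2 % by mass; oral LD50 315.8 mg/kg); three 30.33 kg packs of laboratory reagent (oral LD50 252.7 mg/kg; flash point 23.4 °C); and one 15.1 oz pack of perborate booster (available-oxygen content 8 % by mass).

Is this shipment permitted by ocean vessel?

Yes

Calcium hypochlorite: available-oxygen content 7.2 % by mass > 4.5 % by mass → Class 5.1 (Oxidizer).
Laboratory reagent: oral LD50 252.7 mg/kg ≤ 300 mg/kg → Class 6.1 (Toxic).
The perborate booster has available-oxygen content 8 % by mass, which is > 4.5 % by mass, so it is Class 5.1 (Oxidizer).
Class 6.1 quantity: three 30.33 kg packs = 90.99 kg.
90.99 kg ≤ 100 kg (ocean vessel limit, Class 6.1) — within limit.
Total Class 5.1: (three 5.7 oz packs = 485.64 g) + (one 15.1 oz pack = 428.84 g) = 914.48 g.
That is within the Class 5.1 ocean vessel limit of 1 kg.
The segregation rule (Class 2.1 with Class 9) does not apply to Class 6.1 with Class 5.1.
Every hazard class is within its ocean vessel limit and no segregation rule is violated.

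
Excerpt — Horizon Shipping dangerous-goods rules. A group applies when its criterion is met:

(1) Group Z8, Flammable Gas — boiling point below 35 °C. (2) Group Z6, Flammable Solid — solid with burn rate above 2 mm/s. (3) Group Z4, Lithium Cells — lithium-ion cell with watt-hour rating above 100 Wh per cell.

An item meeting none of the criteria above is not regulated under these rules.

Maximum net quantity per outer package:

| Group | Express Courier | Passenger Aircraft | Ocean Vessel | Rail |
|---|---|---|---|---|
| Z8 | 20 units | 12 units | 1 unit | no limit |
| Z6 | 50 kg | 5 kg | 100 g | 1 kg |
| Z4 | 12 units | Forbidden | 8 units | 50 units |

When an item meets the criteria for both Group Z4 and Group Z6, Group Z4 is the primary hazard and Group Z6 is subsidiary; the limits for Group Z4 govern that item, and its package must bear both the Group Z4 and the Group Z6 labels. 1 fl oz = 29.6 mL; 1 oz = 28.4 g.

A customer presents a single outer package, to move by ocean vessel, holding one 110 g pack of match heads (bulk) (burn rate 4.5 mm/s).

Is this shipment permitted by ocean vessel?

With burn rate 4.5 mm/s (> 2 mm/s), the match heads (bulk) fall in Group Z6.
Group Z6 quantity: 110 g.
That exceeds the Group Z6 ocean vessel limit of 100 g.

No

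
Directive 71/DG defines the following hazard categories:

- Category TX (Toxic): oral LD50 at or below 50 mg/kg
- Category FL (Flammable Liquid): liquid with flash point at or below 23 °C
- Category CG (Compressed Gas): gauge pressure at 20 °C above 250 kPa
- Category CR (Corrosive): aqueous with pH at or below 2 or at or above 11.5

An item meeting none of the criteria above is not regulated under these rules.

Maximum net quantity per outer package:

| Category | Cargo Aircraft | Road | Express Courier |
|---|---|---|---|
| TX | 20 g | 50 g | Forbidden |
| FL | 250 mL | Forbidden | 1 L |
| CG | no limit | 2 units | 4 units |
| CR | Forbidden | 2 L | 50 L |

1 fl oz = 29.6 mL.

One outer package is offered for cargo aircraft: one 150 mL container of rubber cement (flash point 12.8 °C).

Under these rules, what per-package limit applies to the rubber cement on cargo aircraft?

The rubber cement has flash point 12.8 °C, which is ≤ 23 °C, so it is Category FL (Flammable Liquid).
The cargo aircraft limit for Category FL is 250 mL.

250 mL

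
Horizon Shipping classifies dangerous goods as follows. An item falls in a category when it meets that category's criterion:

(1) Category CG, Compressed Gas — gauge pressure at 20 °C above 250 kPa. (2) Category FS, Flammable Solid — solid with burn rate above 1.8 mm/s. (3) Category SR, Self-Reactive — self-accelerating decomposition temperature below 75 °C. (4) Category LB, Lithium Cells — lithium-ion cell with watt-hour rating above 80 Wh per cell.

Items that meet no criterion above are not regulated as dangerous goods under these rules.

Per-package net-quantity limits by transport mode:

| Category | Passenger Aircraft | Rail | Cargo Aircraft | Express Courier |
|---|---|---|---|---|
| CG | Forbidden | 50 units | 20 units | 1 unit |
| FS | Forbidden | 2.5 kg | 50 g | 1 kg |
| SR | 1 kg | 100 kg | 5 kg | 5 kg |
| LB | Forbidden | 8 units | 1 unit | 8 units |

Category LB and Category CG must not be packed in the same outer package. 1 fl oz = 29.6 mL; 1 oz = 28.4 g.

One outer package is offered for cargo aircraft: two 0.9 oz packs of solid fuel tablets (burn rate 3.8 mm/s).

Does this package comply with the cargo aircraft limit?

Solid fuel tablets: burn rate 3.8 mm/s > 1.8 mm/s → Category FS (Flammable Solid).
Category FS quantity: two 0.9 oz packs = 51.12 g.
That exceeds the Category FS cargo aircraft limit of 50 g.

No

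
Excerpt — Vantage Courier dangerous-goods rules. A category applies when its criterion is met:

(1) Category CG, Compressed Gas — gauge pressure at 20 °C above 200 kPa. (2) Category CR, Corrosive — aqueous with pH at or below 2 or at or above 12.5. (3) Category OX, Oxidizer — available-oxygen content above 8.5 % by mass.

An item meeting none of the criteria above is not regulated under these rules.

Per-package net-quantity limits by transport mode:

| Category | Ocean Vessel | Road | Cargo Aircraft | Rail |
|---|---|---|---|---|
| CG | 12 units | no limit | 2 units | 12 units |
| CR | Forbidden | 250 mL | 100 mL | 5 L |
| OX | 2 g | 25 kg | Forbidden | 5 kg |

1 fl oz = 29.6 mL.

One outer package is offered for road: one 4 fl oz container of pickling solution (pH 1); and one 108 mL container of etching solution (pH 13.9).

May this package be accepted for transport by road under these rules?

pH 1 meets the Category CR criterion (Corrosive), so the pickling solution is Category CR.
The etching solution has pH 13.9, which is ≥ 12.5, so it is Category CR (Corrosive).
Category CR net quantity: (one 4 fl oz container = 118.4 mL) + 108 mL = 226.4 mL.
That is within the Category CR road limit of 250 mL.

Yes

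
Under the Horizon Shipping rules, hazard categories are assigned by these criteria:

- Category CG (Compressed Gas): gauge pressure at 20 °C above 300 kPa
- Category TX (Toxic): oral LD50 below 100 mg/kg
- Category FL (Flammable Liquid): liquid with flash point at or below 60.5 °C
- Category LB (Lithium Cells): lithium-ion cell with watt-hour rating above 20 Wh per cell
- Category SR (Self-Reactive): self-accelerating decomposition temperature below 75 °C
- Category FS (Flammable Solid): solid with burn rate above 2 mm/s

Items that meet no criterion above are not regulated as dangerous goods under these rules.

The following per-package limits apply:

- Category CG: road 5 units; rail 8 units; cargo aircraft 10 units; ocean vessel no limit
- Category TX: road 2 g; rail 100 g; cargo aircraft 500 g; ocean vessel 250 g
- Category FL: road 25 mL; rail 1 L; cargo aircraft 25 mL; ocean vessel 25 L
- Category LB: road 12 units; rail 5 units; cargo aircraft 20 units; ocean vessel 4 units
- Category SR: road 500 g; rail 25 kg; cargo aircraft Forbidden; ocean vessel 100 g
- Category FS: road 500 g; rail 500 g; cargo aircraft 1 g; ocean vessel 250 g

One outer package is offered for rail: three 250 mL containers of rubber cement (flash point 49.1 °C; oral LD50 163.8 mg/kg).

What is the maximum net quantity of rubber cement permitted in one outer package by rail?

1 L

With flash point 49.1 °C (≤ 60.5 °C), the rubber cement falls in Category FL.
The rail limit for Category FL is 1 L.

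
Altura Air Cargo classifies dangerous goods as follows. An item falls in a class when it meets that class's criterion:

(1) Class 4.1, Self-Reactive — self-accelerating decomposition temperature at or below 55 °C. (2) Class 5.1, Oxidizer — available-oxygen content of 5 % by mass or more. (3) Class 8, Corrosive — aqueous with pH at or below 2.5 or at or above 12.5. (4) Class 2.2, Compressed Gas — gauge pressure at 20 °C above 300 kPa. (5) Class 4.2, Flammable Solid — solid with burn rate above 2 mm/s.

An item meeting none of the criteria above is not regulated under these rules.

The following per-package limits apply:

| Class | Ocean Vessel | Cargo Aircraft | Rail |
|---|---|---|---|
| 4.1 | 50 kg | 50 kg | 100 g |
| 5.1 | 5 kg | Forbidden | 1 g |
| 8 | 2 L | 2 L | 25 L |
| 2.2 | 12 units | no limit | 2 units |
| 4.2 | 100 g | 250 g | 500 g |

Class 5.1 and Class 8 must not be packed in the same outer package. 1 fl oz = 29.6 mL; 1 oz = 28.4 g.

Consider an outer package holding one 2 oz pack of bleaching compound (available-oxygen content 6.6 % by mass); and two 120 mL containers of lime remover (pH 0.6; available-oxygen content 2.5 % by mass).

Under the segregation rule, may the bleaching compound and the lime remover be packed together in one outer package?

No

The bleaching compound has available-oxygen content 6.6 % by mass, which is ≥ 5 % by mass, so it is Class 5.1 (Oxidizer).
With pH 0.6 (≤ 2.5), the lime remover falls in Class 8.
Class 5.1 and Class 8 may not share an outer package.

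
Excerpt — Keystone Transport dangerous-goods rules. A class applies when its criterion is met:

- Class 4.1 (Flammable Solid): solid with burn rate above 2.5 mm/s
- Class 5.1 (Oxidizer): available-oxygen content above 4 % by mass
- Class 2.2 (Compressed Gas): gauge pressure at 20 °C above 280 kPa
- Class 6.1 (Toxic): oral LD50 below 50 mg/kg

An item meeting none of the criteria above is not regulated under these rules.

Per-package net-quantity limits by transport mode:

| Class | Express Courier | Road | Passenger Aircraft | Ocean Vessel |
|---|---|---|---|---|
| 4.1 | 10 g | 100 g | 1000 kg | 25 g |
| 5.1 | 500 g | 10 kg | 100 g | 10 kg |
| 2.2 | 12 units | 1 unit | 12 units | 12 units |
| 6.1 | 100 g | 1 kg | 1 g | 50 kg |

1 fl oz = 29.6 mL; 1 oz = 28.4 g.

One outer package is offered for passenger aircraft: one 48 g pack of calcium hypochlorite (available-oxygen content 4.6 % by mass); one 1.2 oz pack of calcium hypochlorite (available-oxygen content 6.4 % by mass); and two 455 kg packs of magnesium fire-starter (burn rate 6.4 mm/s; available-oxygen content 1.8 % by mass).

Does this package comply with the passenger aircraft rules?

Calcium hypochlorite: available-oxygen content 4.6 % by mass > 4 % by mass → Class 5.1 (Oxidizer).
With available-oxygen content 6.4 % by mass (> 4 % by mass), the calcium hypochlorite falls in Class 5.1.
Burn rate 6.4 mm/s meets the Class 4.1 criterion (Flammable Solid), so the magnesium fire-starter is Class 4.1.
Class 5.1 net quantity: 48 g + (one 1.2 oz pack = 34.08 g) = 82.08 g.
82.08 g ≤ 100 g (passenger aircraft limit, Class 5.1) — within limit.
Class 4.1 quantity: two 455 kg packs = 910 kg.
That is within the Class 4.1 passenger aircraft limit of 1000 kg.
Every hazard class is within its passenger aircraft limit and no segregation rule is violated.

Yes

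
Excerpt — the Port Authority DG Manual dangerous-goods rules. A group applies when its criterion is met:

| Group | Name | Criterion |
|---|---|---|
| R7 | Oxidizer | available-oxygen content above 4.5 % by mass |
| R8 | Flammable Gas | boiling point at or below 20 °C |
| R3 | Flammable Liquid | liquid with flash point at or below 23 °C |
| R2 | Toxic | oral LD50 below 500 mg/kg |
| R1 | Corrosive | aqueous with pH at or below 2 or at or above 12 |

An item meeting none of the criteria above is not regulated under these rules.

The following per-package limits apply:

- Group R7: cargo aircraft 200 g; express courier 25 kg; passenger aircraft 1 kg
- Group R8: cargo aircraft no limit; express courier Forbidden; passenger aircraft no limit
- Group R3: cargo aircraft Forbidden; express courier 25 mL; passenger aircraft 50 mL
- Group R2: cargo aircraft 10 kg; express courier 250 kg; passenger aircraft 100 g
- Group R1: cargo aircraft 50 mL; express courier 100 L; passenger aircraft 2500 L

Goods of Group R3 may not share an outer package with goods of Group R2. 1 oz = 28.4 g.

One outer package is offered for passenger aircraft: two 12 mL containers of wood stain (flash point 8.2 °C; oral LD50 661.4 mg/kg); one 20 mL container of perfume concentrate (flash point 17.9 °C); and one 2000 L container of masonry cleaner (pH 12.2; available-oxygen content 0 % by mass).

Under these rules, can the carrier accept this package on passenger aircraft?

Yes

The wood stain has flash point 8.2 °C, which is ≤ 23 °C, so it is Group R3 (Flammable Liquid).
The perfume concentrate has flash point 17.9 °C, which is ≤ 23 °C, so it is Group R3 (Flammable Liquid).
With pH 12.2 (≥ 12), the masonry cleaner falls in Group R1.
Total Group R3: (two 12 mL containers = 24 mL) + 20 mL = 44 mL.
44 mL ≤ 50 mL (passenger aircraft limit, Group R3) — within limit.
Group R1 quantity: 2000 L.
That is within the Group R1 passenger aircraft limit of 2500 L.
The segregation rule (Group R3 with Group R2) does not apply to Group R3 with Group R1.
Every hazard group is within its passenger aircraft limit and no segregation rule is violated.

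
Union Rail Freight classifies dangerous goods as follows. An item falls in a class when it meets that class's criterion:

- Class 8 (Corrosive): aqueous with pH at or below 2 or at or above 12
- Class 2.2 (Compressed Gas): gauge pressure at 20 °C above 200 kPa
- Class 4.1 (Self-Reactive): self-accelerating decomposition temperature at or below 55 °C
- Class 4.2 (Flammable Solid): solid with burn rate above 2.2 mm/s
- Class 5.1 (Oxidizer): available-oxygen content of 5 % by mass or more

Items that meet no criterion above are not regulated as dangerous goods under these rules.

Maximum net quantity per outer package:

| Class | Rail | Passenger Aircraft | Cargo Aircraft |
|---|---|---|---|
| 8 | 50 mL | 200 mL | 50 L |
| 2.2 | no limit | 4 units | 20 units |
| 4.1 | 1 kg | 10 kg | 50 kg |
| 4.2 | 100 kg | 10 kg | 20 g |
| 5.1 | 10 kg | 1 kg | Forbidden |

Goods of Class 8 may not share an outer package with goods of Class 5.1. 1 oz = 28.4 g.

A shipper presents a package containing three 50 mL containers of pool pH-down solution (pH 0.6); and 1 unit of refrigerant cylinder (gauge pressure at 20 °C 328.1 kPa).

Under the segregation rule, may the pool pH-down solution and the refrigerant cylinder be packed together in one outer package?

pH 0.6 meets the Class 8 criterion (Corrosive), so the pool pH-down solution is Class 8.
Refrigerant cylinder: gauge pressure at 20 °C 328.1 kPa > 200 kPa → Class 2.2 (Compressed Gas).
No segregation rule bars Class 8 with Class 2.2.

Yes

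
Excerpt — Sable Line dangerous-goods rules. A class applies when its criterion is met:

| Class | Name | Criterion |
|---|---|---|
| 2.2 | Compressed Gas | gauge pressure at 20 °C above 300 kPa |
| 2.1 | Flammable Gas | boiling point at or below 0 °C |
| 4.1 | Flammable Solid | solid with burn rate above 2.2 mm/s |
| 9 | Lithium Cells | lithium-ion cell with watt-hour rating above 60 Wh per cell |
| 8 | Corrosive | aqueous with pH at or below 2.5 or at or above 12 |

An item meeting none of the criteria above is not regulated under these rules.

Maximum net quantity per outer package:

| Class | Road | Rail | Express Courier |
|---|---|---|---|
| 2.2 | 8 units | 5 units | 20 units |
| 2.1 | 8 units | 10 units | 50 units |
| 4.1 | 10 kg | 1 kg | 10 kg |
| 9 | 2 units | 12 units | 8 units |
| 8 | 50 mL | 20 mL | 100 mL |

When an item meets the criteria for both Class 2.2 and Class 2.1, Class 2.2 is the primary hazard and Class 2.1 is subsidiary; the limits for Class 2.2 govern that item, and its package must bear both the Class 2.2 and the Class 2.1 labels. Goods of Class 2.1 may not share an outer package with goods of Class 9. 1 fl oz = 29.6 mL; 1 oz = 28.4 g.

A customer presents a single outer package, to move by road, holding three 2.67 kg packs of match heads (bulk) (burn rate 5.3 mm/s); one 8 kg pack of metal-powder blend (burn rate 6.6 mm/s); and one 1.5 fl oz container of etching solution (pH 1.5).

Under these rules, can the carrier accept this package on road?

No

The match heads (bulk) have burn rate 5.3 mm/s, which is > 2.2 mm/s, so they are Class 4.1 (Flammable Solid).
With burn rate 6.6 mm/s (> 2.2 mm/s), the metal-powder blend falls in Class 4.1.
With pH 1.5 (≤ 2.5), the etching solution falls in Class 8.
Class 4.1 net quantity: (three 2.67 kg packs = 8.01 kg) + 8 kg = 16.01 kg.
16.01 kg > 10 kg (road limit, Class 4.1) — over the limit.
Class 8 quantity: one 1.5 fl oz container = 44.4 mL.
That is within the Class 8 road limit of 50 mL.
The segregation rule (Class 2.1 with Class 9) does not apply to Class 4.1 with Class 8.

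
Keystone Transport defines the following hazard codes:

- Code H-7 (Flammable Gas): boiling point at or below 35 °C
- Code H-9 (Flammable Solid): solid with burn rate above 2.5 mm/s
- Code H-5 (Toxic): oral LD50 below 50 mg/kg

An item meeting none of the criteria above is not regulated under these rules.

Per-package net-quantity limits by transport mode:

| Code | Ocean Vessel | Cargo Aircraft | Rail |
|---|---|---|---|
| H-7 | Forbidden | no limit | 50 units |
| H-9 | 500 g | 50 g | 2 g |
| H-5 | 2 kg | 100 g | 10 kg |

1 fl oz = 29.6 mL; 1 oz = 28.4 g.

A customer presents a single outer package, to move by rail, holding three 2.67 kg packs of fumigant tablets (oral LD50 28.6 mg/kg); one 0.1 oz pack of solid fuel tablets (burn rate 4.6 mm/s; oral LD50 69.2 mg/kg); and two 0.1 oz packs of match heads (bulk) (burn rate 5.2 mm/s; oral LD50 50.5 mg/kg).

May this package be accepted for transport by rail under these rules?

No

Oral LD50 28.6 mg/kg meets the Code H-5 criterion (Toxic), so the fumigant tablets are Code H-5.
Solid fuel tablets: burn rate 4.6 mm/s > 2.5 mm/s → Code H-9 (Flammable Solid).
Match heads (bulk): burn rate 5.2 mm/s > 2.5 mm/s → Code H-9 (Flammable Solid).
Total Code H-9: (one 0.1 oz pack = 2.84 g) + (two 0.1 oz packs = 5.68 g) = 8.52 g.
8.52 g > 2 g (rail limit, Code H-9) — over the limit.
Code H-5 quantity: three 2.67 kg packs = 8.01 kg.
That is within the Code H-5 rail limit of 10 kg.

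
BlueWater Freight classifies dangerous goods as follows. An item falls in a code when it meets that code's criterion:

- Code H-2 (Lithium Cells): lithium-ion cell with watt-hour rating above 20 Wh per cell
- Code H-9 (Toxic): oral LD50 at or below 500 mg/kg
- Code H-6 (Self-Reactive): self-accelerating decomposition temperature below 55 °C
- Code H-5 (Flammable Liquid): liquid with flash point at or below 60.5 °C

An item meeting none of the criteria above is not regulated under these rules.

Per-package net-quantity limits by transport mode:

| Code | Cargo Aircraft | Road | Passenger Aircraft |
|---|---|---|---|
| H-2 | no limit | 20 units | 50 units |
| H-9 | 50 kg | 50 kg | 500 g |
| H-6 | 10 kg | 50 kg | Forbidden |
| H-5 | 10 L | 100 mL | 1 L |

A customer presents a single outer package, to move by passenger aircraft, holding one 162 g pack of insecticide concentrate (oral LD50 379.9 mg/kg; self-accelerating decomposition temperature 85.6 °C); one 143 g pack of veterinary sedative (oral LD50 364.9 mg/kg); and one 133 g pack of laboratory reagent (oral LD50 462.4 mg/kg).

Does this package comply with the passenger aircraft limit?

The insecticide concentrate has oral LD50 379.9 mg/kg, which is ≤ 500 mg/kg, so it is Code H-9 (Toxic).
Veterinary sedative: oral LD50 364.9 mg/kg ≤ 500 mg/kg → Code H-9 (Toxic).
With oral LD50 462.4 mg/kg (≤ 500 mg/kg), the laboratory reagent falls in Code H-9.
Total Code H-9: 162 g + 143 g + 133 g = 438 g.
That is within the Code H-9 passenger aircraft limit of 500 g.

Yes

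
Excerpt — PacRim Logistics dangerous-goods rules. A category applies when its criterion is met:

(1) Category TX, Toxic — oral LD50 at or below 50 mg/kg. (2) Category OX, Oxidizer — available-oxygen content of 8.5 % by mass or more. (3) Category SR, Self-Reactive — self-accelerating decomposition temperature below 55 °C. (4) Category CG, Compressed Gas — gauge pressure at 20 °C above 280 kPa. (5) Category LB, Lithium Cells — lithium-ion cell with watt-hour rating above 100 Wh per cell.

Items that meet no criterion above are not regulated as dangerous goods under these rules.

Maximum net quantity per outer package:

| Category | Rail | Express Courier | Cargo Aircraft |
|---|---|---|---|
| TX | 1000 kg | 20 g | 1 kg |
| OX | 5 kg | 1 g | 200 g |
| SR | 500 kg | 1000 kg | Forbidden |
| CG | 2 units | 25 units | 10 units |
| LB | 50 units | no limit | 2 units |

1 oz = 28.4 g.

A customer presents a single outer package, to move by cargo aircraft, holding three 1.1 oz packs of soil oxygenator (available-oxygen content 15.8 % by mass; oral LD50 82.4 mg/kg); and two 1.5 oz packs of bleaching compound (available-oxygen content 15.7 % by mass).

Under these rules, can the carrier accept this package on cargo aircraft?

Yes

Available-oxygen content 15.8 % by mass meets the Category OX criterion (Oxidizer), so the soil oxygenator is Category OX.
With available-oxygen content 15.7 % by mass (≥ 8.5 % by mass), the bleaching compound falls in Category OX.
Total Category OX: (three 1.1 oz packs = 93.72 g) + (two 1.5 oz packs = 85.2 g) = 178.92 g.
That is within the Category OX cargo aircraft limit of 200 g.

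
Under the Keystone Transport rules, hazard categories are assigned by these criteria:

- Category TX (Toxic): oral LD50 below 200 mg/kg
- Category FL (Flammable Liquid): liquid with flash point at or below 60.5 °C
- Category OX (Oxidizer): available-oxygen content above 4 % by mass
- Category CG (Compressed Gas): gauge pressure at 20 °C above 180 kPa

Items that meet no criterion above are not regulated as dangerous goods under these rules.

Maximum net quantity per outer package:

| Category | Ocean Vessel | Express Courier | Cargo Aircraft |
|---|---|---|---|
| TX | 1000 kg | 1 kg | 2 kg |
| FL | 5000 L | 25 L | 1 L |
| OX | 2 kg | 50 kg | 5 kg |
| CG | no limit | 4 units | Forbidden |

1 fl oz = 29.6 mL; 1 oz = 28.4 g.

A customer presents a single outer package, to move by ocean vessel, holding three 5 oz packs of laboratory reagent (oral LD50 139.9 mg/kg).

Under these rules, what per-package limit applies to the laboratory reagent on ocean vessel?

Oral LD50 139.9 mg/kg meets the Category TX criterion (Toxic), so the laboratory reagent is Category TX.
The ocean vessel limit for Category TX is 1000 kg.

1000 kg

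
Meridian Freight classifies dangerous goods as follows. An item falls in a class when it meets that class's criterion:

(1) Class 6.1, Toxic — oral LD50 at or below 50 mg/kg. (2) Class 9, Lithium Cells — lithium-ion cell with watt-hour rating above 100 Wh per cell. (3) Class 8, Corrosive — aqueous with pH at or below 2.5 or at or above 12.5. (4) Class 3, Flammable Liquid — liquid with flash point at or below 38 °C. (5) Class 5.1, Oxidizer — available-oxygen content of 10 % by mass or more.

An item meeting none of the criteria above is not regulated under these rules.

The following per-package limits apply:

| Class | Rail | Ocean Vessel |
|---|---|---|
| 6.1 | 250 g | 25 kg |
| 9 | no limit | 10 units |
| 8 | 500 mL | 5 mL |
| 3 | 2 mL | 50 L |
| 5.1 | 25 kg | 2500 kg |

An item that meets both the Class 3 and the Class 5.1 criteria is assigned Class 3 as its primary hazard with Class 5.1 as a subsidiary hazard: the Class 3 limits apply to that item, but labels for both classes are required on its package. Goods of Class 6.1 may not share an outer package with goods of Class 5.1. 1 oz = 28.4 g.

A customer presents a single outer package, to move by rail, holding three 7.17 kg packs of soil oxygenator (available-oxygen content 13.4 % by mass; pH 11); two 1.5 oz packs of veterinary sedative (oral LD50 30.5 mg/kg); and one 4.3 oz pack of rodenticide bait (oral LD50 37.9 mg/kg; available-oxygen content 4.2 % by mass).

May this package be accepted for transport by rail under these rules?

No

Soil oxygenator: available-oxygen content 13.4 % by mass ≥ 10 % by mass → Class 5.1 (Oxidizer).
With oral LD50 30.5 mg/kg (≤ 50 mg/kg), the veterinary sedative falls in Class 6.1.
Rodenticide bait: oral LD50 37.9 mg/kg ≤ 50 mg/kg → Class 6.1 (Toxic).
Total Class 6.1: (two 1.5 oz packs = 85.2 g) + (one 4.3 oz pack = 122.12 g) = 207.32 g.
That is within the Class 6.1 rail limit of 250 g.
Class 5.1 quantity: three 7.17 kg packs = 21.51 kg.
21.51 kg ≤ 25 kg (rail limit, Class 5.1) — within limit.
Class 6.1 and Class 5.1 may not share an outer package.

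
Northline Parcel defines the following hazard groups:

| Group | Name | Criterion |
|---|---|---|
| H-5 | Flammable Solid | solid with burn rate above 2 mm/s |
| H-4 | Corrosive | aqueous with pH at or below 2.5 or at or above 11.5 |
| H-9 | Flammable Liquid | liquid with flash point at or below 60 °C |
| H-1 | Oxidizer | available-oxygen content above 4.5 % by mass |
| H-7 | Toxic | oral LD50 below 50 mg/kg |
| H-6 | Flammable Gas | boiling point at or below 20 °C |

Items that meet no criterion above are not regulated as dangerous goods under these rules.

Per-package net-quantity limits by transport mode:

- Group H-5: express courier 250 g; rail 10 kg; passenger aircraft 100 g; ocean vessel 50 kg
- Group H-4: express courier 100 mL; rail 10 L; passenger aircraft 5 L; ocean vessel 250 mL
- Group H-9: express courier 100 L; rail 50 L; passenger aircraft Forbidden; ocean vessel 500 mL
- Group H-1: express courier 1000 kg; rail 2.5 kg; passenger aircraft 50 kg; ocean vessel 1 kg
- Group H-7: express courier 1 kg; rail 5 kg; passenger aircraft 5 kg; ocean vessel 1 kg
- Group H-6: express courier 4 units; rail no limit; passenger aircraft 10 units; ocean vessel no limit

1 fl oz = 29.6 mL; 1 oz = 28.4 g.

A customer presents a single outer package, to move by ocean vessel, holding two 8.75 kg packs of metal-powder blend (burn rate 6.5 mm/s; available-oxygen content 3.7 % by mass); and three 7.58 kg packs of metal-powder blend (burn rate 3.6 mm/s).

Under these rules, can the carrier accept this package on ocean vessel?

Metal-powder blend: burn rate 6.5 mm/s > 2 mm/s → Group H-5 (Flammable Solid).
With burn rate 3.6 mm/s (> 2 mm/s), the metal-powder blend falls in Group H-5.
Group H-5 net quantity: (two 8.75 kg packs = 17.5 kg) + (three 7.58 kg packs = 22.74 kg) = 40.24 kg.
That is within the Group H-5 ocean vessel limit of 50 kg.

Yes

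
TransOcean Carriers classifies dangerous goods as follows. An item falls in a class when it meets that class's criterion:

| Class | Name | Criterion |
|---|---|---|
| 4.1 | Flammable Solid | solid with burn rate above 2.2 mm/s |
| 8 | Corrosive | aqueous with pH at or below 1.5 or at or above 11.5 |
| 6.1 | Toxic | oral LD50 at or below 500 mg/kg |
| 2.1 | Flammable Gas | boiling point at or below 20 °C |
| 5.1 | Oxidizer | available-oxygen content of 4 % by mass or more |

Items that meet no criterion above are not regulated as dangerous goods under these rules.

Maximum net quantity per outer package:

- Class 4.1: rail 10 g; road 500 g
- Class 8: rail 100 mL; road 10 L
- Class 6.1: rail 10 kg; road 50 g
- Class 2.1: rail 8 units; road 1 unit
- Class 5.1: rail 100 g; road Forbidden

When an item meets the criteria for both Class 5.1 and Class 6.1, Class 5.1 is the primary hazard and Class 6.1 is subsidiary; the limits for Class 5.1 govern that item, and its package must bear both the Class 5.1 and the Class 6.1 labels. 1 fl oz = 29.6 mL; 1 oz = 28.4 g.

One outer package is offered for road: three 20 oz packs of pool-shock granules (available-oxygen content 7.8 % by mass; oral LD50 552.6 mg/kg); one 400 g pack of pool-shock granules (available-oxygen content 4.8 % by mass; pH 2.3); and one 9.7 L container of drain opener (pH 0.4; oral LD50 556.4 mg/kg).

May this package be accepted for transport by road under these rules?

No

The pool-shock granules have available-oxygen content 7.8 % by mass, which is ≥ 4 % by mass, so they are Class 5.1 (Oxidizer).
With available-oxygen content 4.8 % by mass (≥ 4 % by mass), the pool-shock granules fall in Class 5.1.
The drain opener has pH 0.4, which is ≤ 1.5, so it is Class 8 (Corrosive).
Total Class 5.1: (three 20 oz packs = 1.704 kg) + 400 g = 2.104 kg.
Class 5.1 is Forbidden by road.
Class 8 quantity: 9.7 L.
9.7 L is within the road limit of 10 L for Class 8.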